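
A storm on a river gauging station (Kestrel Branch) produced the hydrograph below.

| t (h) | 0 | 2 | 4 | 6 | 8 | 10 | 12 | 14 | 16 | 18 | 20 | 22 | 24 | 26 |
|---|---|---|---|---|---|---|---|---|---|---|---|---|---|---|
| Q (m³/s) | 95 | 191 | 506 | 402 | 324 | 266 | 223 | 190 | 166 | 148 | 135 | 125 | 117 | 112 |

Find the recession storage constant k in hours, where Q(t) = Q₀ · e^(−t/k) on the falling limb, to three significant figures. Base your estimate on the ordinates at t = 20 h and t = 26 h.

k ≈ 32.1 h

On the falling limb, Q drops from 135 to 112 m³/s between t = 20 h and t = 26 h (Δt = 6 h).
k = −Δt / ln(Q₂/Q₁) = −6 / ln(112/135) = 32.1 h.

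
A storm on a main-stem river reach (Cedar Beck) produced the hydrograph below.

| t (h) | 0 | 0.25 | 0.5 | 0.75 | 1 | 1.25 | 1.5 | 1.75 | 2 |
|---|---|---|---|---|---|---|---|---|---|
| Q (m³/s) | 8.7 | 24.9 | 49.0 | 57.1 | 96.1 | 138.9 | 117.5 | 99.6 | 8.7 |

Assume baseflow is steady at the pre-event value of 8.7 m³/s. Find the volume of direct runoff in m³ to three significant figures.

Direct-runoff ordinates (Q − Q_b): 0.0, 16.2, 40.3, 48.4, 87.4, 130.2, 108.8, 90.9, 0.0 m³/s.
ΣQ_DR = 522.2 m³/s.
With Δt = 0.25 h = 900 s, V = ΣQ_DR · Δt = 522.2 × 900 = 4.70 × 10^5 m³.

V ≈ 4.70 × 10^5 m³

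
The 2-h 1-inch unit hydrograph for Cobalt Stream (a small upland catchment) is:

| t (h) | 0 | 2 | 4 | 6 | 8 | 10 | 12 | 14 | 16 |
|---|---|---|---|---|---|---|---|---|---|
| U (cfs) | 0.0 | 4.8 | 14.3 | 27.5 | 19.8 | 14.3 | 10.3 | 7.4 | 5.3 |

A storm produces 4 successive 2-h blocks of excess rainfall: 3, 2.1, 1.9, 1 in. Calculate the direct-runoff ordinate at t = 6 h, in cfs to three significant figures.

Q ≈ 122 cfs

By discrete convolution, Q_j = Σ (P_i / 1 in) · U_{j−i}.
At t = 6 h (j=3): Q = (3/1)·27.5 + (2.1/1)·14.3 + (1.9/1)·4.8 + (1/1)·0.0 = 122 cfs.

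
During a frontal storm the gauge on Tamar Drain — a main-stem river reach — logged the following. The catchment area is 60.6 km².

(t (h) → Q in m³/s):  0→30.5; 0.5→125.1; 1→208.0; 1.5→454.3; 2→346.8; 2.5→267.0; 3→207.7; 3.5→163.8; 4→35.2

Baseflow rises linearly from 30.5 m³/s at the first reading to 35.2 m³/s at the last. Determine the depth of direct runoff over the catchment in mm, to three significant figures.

Direct runoff: 0.00, 94.01, 176.32, 422.04, 313.95, 233.56, 173.68, 129.19, 0.00 m³/s; ΣQ_DR = 1543 m³/s.
V = ΣQ_DR · Δt = 1543 × 1800 s = 2.777 × 10^6 m³.
Over A = 60.6 km², depth = V / A = 45.8 mm.

d ≈ 45.8 mm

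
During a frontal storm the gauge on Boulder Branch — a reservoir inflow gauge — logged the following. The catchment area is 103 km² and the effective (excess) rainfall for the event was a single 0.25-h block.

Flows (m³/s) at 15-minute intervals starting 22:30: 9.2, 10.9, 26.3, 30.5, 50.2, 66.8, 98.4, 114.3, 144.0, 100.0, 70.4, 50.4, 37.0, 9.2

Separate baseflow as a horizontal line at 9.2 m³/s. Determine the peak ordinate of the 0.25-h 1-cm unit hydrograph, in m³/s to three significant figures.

U_p ≈ 224 m³/s

Direct runoff: 0.0, 1.7, 17.1, 21.3, 41.0, 57.6, 89.2, 105.1, 134.8, 90.8, 61.2, 41.2, 27.8, 0.0 m³/s; ΣQ_DR = 688.8 m³/s, peak = 134.8 m³/s.
Runoff depth d = ΣQ_DR·Δt / A = 688.8 × 900 / (103 km²) = 6.019 mm.
The 1-cm UH is the DRH scaled by (10 mm)/d, so U_p = 134.8 × 10/6.019 = 224 m³/s.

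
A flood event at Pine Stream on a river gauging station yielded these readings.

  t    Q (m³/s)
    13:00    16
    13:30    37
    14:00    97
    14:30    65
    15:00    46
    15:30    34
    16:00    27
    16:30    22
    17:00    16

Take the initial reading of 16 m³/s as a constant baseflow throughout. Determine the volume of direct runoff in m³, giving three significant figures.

V ≈ 3.89 × 10^5 m³

Direct-runoff ordinates (Q − Q_b): 0.0, 21.0, 81.0, 49.0, 30.0, 18.0, 11.0, 6.0, 0.0 m³/s.
ΣQ_DR = 216.0 m³/s.
With Δt = 0.5 h = 1800 s, V = ΣQ_DR · Δt = 216.0 × 1800 = 3.89 × 10^5 m³.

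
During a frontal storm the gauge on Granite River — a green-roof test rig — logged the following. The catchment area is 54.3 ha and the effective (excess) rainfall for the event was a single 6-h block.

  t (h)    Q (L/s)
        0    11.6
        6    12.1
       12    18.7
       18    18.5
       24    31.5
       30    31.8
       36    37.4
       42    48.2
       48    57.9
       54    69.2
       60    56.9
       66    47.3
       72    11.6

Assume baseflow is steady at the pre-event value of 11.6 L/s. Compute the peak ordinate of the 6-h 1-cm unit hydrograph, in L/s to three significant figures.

Direct runoff: 0.0, 0.5, 7.1, 6.9, 19.9, 20.2, 25.8, 36.6, 46.3, 57.6, 45.3, 35.7, 0.0 L/s; ΣQ_DR = 301.9 L/s, peak = 57.6 L/s.
Runoff depth d = ΣQ_DR·Δt / A = 301.9 × 21600 / (54.3 ha) = 12.01 mm.
The 1-cm UH is the DRH scaled by (10 mm)/d, so U_p = 57.6 × 10/12.01 = 48.0 L/s.

U_p ≈ 48.0 L/s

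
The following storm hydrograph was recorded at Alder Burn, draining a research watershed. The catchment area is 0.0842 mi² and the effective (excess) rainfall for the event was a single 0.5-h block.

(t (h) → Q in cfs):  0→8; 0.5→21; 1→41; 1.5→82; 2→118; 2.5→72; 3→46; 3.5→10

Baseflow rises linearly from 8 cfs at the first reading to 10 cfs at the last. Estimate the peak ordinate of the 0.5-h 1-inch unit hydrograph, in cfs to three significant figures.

Direct runoff: 0.00, 12.71, 32.43, 73.14, 108.86, 62.57, 36.29, 0.00 cfs; ΣQ_DR = 326.0 cfs, peak = 108.86 cfs.
Runoff depth d = ΣQ_DR·Δt / A = 326.0 × 1800 / (0.0842 mi²) = 3.000 in.
The 1-inch UH is the DRH scaled by (1 in)/d, so U_p = 108.86 × 1/3.000 = 36.3 cfs.

U_p ≈ 36.3 cfs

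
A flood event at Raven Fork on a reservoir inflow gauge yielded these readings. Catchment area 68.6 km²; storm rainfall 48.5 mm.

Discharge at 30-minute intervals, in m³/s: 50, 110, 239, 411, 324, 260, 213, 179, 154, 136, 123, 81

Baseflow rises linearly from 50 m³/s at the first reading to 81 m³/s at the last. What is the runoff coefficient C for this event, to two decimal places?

C ≈ 0.81

ΣQ_DR = 1494 m³/s; V = ΣQ_DR·Δt = 2.689 × 10^6 m³.
Runoff depth d = V / A = 39.20 mm.
C = d / P = 39.20 / 48.5 = 0.81.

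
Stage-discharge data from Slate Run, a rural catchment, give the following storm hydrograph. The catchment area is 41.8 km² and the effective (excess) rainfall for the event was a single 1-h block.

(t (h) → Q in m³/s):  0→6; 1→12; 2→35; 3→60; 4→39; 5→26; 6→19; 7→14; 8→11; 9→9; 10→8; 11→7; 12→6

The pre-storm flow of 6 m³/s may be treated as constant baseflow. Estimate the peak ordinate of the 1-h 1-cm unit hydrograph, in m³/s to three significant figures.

U_p ≈ 36.0 m³/s

Direct runoff: 0.0, 6.0, 29.0, 54.0, 33.0, 20.0, 13.0, 8.0, 5.0, 3.0, 2.0, 1.0, 0.0 m³/s; ΣQ_DR = 174.0 m³/s, peak = 54.0 m³/s.
Runoff depth d = ΣQ_DR·Δt / A = 174.0 × 3600 / (41.8 km²) = 14.99 mm.
The 1-cm UH is the DRH scaled by (10 mm)/d, so U_p = 54.0 × 10/14.99 = 36.0 m³/s.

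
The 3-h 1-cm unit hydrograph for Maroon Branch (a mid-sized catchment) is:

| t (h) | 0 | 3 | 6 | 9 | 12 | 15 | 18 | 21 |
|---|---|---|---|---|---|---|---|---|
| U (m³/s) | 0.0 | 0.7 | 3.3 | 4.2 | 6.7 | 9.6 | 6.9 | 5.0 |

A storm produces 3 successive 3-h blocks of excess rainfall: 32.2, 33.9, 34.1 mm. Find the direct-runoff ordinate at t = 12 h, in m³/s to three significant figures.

Q ≈ 47.1 m³/s

By discrete convolution, Q_j = Σ (P_i / 10 mm) · U_{j−i}.
At t = 12 h (j=4): Q = (32.2/10)·6.7 + (33.9/10)·4.2 + (34.1/10)·3.3 = 47.1 m³/s.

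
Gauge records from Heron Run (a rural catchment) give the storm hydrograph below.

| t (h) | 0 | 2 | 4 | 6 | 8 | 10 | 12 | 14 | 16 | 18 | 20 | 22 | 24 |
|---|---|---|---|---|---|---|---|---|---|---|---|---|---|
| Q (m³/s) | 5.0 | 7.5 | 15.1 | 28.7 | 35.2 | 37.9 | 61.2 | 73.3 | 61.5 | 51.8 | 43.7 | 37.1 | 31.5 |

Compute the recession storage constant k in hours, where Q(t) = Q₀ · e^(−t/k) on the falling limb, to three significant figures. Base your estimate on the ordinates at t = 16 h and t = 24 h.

On the falling limb, Q drops from 61.5 to 31.5 m³/s between t = 16 h and t = 24 h (Δt = 8 h).
k = −Δt / ln(Q₂/Q₁) = −8 / ln(31.5/61.5) = 12.0 h.

k ≈ 12.0 h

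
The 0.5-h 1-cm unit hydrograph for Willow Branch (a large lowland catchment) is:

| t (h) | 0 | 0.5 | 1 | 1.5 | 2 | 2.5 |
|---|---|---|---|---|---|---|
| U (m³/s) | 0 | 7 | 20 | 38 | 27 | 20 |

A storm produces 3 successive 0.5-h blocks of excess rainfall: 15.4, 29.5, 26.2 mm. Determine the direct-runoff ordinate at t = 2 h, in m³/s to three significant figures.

By discrete convolution, Q_j = Σ (P_i / 10 mm) · U_{j−i}.
At t = 2 h (j=4): Q = (15.4/10)·27 + (29.5/10)·38 + (26.2/10)·20 = 206 m³/s.

Q ≈ 206 m³/s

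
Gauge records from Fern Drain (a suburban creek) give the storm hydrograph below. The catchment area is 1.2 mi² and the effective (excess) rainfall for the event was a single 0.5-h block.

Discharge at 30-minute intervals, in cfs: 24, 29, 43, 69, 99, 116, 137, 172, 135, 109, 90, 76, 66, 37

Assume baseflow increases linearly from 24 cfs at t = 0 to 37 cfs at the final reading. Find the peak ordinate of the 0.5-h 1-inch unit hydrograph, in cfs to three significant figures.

U_p ≈ 282 cfs

Direct runoff: 0.00, 4.00, 17.00, 42.00, 71.00, 87.00, 107.00, 141.00, 103.00, 76.00, 56.00, 41.00, 30.00, 0.00 cfs; ΣQ_DR = 775.0 cfs, peak = 141.00 cfs.
Runoff depth d = ΣQ_DR·Δt / A = 775.0 × 1800 / (1.2 mi²) = 0.5004 in.
The 1-inch UH is the DRH scaled by (1 in)/d, so U_p = 141.00 × 1/0.5004 = 282 cfs.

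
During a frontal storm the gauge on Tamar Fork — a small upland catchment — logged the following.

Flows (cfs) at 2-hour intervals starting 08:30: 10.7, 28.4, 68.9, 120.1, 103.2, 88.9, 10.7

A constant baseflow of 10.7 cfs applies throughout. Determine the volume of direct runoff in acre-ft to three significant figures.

Direct-runoff ordinates (Q − Q_b): 0.0, 17.7, 58.2, 109.4, 92.5, 78.2, 0.0 cfs.
ΣQ_DR = 356.0 cfs.
With Δt = 2 h = 7200 s, V = ΣQ_DR · Δt = 356.0 × 7200 = 2.56 × 10^6 ft³ = 58.8 acre-ft.

V ≈ 58.8 acre-ft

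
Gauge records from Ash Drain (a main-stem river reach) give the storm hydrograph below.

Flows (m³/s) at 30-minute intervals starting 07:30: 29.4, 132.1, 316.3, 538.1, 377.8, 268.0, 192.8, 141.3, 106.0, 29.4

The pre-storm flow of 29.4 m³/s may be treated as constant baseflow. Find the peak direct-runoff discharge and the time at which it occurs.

Subtracting baseflow gives direct-runoff ordinates: 0.0, 102.7, 286.9, 508.7, 348.4, 238.6, 163.4, 111.9, 76.6, 0.0 m³/s.
The maximum is 508.7 m³/s, occurring at the reading for t = 09:00.

Q_p = 508.7 m³/s at t = 09:00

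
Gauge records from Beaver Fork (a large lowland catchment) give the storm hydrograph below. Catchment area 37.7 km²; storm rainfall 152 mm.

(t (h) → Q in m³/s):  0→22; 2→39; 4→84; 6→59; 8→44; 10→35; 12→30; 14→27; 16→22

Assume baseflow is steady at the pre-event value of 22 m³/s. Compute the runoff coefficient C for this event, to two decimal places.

ΣQ_DR = 164.0 m³/s; V = ΣQ_DR·Δt = 1.181 × 10^6 m³.
Runoff depth d = V / A = 31.32 mm.
C = d / P = 31.32 / 152 = 0.21.

C ≈ 0.21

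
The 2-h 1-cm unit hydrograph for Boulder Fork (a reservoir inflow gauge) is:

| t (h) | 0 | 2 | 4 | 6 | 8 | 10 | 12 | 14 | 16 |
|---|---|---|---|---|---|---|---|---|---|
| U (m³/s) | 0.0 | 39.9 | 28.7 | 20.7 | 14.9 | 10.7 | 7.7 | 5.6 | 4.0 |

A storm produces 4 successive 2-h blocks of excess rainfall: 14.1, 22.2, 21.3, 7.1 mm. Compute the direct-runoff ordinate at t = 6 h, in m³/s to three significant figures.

Q ≈ 178 m³/s

By discrete convolution, Q_j = Σ (P_i / 10 mm) · U_{j−i}.
At t = 6 h (j=3): Q = (14.1/10)·20.7 + (22.2/10)·28.7 + (21.3/10)·39.9 + (7.1/10)·0.0 = 178 m³/s.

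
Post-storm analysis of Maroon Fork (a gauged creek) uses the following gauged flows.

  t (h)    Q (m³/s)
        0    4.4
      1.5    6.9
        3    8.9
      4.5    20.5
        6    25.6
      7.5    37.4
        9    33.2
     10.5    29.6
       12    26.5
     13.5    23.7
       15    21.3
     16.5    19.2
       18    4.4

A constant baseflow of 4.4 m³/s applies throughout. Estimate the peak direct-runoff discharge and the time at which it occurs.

Subtracting baseflow gives direct-runoff ordinates: 0.0, 2.5, 4.5, 16.1, 21.2, 33.0, 28.8, 25.2, 22.1, 19.3, 16.9, 14.8, 0.0 m³/s.
The maximum is 33.0 m³/s, occurring at the reading for t = 7.5 h.

Q_p = 33.0 m³/s at t = 7.5 h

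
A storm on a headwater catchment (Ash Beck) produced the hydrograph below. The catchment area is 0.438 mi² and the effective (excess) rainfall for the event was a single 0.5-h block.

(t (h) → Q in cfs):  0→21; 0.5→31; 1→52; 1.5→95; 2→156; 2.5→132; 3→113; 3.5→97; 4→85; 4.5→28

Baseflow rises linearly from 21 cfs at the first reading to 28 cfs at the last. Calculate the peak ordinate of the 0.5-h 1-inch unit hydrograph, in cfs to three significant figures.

Direct runoff: 0.00, 9.22, 29.44, 71.67, 131.89, 107.11, 87.33, 70.56, 57.78, 0.00 cfs; ΣQ_DR = 565.0 cfs, peak = 131.89 cfs.
Runoff depth d = ΣQ_DR·Δt / A = 565.0 × 1800 / (0.438 mi²) = 0.9994 in.
The 1-inch UH is the DRH scaled by (1 in)/d, so U_p = 131.89 × 1/0.9994 = 132 cfs.

U_p ≈ 132 cfs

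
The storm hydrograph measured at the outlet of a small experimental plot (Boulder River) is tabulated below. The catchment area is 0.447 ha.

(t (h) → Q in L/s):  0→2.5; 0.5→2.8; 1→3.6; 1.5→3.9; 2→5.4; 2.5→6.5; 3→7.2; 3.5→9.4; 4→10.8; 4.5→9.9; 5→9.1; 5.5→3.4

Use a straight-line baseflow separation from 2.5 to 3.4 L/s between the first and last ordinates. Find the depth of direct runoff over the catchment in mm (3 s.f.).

Direct runoff: 0.00, 0.22, 0.94, 1.15, 2.57, 3.59, 4.21, 6.33, 7.65, 6.66, 5.78, 0.00 L/s; ΣQ_DR = 39.10 L/s.
V = ΣQ_DR · Δt = 39.10 × 1800 s = 70380 L.
Over A = 0.447 ha, depth = V / A = 15.7 mm.

d ≈ 15.7 mm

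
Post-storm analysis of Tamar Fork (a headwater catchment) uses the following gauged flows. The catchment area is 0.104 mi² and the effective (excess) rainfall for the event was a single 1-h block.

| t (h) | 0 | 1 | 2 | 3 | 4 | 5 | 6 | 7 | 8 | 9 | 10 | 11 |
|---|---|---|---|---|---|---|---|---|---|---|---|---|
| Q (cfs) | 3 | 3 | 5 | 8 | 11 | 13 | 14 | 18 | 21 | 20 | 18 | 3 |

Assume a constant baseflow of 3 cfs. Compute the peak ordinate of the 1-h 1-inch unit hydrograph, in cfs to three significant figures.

Direct runoff: 0.0, 0.0, 2.0, 5.0, 8.0, 10.0, 11.0, 15.0, 18.0, 17.0, 15.0, 0.0 cfs; ΣQ_DR = 101.0 cfs, peak = 18.0 cfs.
Runoff depth d = ΣQ_DR·Δt / A = 101.0 × 3600 / (0.104 mi²) = 1.505 in.
The 1-inch UH is the DRH scaled by (1 in)/d, so U_p = 18.0 × 1/1.505 = 12.0 cfs.

U_p ≈ 12.0 cfs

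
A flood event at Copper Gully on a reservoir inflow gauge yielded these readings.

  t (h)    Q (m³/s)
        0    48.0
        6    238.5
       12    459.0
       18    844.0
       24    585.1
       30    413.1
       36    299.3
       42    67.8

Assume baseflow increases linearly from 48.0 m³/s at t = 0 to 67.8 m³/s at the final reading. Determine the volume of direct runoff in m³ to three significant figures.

V ≈ 5.38 × 10^7 m³

Direct-runoff ordinates (Q − Q_b): 0.00, 187.67, 405.34, 787.51, 525.79, 350.96, 234.33, 0.00 m³/s.
ΣQ_DR = 2492 m³/s.
With Δt = 6 h = 21600 s, V = ΣQ_DR · Δt = 2492 × 21600 = 5.38 × 10^7 m³.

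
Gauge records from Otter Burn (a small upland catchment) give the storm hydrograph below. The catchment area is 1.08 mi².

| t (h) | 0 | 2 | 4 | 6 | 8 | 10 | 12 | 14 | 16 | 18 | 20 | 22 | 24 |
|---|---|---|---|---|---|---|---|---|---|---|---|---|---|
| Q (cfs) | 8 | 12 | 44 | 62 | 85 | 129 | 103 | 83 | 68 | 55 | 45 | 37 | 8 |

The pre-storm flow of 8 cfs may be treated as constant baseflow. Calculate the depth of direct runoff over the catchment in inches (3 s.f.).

Direct runoff: 0.0, 4.0, 36.0, 54.0, 77.0, 121.0, 95.0, 75.0, 60.0, 47.0, 37.0, 29.0, 0.0 cfs; ΣQ_DR = 635.0 cfs.
V = ΣQ_DR · Δt = 635.0 × 7200 s = 4.572 × 10^6 ft³.
Over A = 1.08 mi², depth = V / A = 1.82 in.

d ≈ 1.82 in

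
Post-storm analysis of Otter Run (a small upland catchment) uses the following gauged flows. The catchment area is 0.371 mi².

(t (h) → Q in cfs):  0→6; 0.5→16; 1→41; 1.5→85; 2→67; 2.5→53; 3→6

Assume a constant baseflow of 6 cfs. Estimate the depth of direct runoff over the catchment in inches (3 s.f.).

d ≈ 0.485 in

Direct runoff: 0.0, 10.0, 35.0, 79.0, 61.0, 47.0, 0.0 cfs; ΣQ_DR = 232.0 cfs.
V = ΣQ_DR · Δt = 232.0 × 1800 s = 4.176 × 10^5 ft³.
Over A = 0.371 mi², depth = V / A = 0.485 in.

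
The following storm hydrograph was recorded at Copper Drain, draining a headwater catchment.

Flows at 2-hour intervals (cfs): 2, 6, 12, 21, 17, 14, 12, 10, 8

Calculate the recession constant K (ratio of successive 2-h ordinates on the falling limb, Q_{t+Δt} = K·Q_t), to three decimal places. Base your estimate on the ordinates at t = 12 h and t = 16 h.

Using the recession-limb readings at t = 12 h and t = 16 h: Q falls from 12 to 8 cfs over 2 intervals.
K = (Q₂/Q₁)^(1/2) = (8/12)^(1/2) = 0.816.

K ≈ 0.816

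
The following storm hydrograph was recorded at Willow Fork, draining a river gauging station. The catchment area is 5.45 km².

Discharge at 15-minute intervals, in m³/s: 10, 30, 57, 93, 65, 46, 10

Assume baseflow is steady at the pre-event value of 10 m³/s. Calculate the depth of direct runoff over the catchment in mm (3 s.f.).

d ≈ 39.8 mm

Direct runoff: 0.0, 20.0, 47.0, 83.0, 55.0, 36.0, 0.0 m³/s; ΣQ_DR = 241.0 m³/s.
V = ΣQ_DR · Δt = 241.0 × 900 s = 2.169 × 10^5 m³.
Over A = 5.45 km², depth = V / A = 39.8 mm.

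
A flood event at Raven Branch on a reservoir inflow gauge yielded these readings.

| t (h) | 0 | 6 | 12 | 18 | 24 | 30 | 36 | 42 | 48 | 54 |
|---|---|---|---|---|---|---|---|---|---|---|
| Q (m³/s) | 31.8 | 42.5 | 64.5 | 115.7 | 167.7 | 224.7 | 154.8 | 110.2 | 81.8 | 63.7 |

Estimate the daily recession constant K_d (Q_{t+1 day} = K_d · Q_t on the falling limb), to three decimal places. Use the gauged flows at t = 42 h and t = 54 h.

Between t = 42 h and t = 54 h the flow falls from 110.2 to 63.7 m³/s over 2×6 h = 12 h.
Per-interval ratio K = (63.7/110.2)^(1/2) = 0.7603; K_d = K^(24/6) = 0.334.

K_d ≈ 0.334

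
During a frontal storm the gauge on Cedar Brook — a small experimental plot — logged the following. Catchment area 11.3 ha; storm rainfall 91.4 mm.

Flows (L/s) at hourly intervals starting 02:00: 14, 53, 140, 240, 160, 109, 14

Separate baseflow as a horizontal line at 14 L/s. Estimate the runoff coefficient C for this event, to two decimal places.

ΣQ_DR = 632.0 L/s; V = ΣQ_DR·Δt = 2.275 × 10^6 L.
Runoff depth d = V / A = 20.13 mm.
C = d / P = 20.13 / 91.4 = 0.22.

C ≈ 0.22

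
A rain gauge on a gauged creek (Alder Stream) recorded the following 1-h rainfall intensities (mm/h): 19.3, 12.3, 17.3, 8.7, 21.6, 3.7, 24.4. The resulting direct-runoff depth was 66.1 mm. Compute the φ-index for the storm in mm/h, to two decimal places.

φ ≈ 6.25 mm/h

Only the 6 blocks with intensity above φ contribute runoff: 19.3, 12.3, 17.3, 8.7, 21.6, 24.4 mm/h.
Σ(I−φ)·Δt = d  ⇒  (19.3+12.3+17.3+8.7+21.6+24.4 − 6φ)·1 = 66.1
φ = (103.6 − 66.1/1) / 6 = 6.25 mm/h.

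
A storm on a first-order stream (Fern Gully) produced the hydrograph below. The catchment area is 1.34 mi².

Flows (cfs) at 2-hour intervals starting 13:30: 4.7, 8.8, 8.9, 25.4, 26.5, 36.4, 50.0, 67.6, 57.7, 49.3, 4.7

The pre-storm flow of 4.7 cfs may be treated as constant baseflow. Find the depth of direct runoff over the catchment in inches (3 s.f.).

Direct runoff: 0.0, 4.1, 4.2, 20.7, 21.8, 31.7, 45.3, 62.9, 53.0, 44.6, 0.0 cfs; ΣQ_DR = 288.3 cfs.
V = ΣQ_DR · Δt = 288.3 × 7200 s = 2.076 × 10^6 ft³.
Over A = 1.34 mi², depth = V / A = 0.667 in.

d ≈ 0.667 in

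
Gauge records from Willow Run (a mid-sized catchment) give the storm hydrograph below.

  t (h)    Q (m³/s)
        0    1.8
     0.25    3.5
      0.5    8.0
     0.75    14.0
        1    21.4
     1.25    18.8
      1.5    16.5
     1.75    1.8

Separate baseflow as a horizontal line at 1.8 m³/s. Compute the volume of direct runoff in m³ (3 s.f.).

V ≈ 64300 m³

Direct-runoff ordinates (Q − Q_b): 0.0, 1.7, 6.2, 12.2, 19.6, 17.0, 14.7, 0.0 m³/s.
ΣQ_DR = 71.40 m³/s.
With Δt = 0.25 h = 900 s, V = ΣQ_DR · Δt = 71.40 × 900 = 64300 m³.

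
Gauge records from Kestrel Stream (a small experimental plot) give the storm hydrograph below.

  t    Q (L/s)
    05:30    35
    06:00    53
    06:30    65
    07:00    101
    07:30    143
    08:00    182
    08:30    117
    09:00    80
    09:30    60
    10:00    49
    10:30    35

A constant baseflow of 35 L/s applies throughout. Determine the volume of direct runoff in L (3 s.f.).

V ≈ 9.63 × 10^5 L

Direct-runoff ordinates (Q − Q_b): 0.0, 18.0, 30.0, 66.0, 108.0, 147.0, 82.0, 45.0, 25.0, 14.0, 0.0 L/s.
ΣQ_DR = 535.0 L/s.
With Δt = 0.5 h = 1800 s, V = ΣQ_DR · Δt = 535.0 × 1800 = 9.63 × 10^5 L.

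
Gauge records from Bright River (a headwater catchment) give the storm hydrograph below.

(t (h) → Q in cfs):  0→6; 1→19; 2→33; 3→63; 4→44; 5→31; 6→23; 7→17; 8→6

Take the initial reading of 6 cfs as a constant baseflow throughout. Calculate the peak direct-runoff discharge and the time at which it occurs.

Subtracting baseflow gives direct-runoff ordinates: 0.0, 13.0, 27.0, 57.0, 38.0, 25.0, 17.0, 11.0, 0.0 cfs.
The maximum is 57.0 cfs, occurring at the reading for t = 3 h.

Q_p = 57.0 cfs at t = 3 h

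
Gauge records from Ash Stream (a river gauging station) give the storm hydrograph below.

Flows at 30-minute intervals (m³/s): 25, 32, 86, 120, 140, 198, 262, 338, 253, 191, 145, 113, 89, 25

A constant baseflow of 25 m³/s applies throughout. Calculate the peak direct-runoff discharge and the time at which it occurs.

Q_p = 313.0 m³/s at t = 3.5 h

Subtracting baseflow gives direct-runoff ordinates: 0.0, 7.0, 61.0, 95.0, 115.0, 173.0, 237.0, 313.0, 228.0, 166.0, 120.0, 88.0, 64.0, 0.0 m³/s.
The maximum is 313.0 m³/s, occurring at the reading for t = 3.5 h.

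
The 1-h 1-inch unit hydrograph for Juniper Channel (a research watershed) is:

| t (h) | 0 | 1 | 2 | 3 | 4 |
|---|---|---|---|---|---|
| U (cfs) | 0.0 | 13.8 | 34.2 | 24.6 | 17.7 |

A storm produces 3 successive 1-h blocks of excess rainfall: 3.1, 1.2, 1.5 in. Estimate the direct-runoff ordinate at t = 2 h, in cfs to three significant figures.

Q ≈ 123 cfs

By discrete convolution, Q_j = Σ (P_i / 1 in) · U_{j−i}.
At t = 2 h (j=2): Q = (3.1/1)·34.2 + (1.2/1)·13.8 + (1.5/1)·0.0 = 123 cfs.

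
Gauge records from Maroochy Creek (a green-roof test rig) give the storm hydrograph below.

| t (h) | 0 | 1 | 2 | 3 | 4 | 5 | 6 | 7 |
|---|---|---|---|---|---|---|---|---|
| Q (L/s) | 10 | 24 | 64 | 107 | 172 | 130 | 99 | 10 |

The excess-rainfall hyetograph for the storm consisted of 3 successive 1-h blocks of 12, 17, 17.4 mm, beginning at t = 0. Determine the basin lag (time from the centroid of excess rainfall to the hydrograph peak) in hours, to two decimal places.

Centroid of excess rainfall: t_c = Σ P_i·t̄_i / ΣP_i = 1.6164 h (block centres at 0.5, 1.5, 2.5 h).
Hydrograph peak occurs at t = 4 h, so basin lag t_L = 4 − 1.6164 = 2.38 h.

t_L ≈ 2.38 h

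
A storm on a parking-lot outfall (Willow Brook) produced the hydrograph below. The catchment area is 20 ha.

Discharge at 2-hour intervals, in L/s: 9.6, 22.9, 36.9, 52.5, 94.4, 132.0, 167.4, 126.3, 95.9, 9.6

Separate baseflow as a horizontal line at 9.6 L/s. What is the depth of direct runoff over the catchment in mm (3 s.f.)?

d ≈ 23.5 mm

Direct runoff: 0.0, 13.3, 27.3, 42.9, 84.8, 122.4, 157.8, 116.7, 86.3, 0.0 L/s; ΣQ_DR = 651.5 L/s.
V = ΣQ_DR · Δt = 651.5 × 7200 s = 4.691 × 10^6 L.
Over A = 20 ha, depth = V / A = 23.5 mm.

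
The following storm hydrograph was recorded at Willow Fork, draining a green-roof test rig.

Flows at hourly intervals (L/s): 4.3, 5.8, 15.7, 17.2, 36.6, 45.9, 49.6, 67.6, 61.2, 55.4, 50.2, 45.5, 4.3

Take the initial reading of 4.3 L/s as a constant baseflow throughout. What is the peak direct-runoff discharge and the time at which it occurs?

Q_p = 63.3 L/s at t = 7 h

Subtracting baseflow gives direct-runoff ordinates: 0.0, 1.5, 11.4, 12.9, 32.3, 41.6, 45.3, 63.3, 56.9, 51.1, 45.9, 41.2, 0.0 L/s.
The maximum is 63.3 L/s, occurring at the reading for t = 7 h.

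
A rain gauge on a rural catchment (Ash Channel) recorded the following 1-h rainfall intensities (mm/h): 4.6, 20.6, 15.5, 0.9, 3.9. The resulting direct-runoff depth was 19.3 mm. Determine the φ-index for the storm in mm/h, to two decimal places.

φ ≈ 8.40 mm/h

Only the 2 blocks with intensity above φ contribute runoff: 20.6, 15.5 mm/h.
Σ(I−φ)·Δt = d  ⇒  (20.6+15.5 − 2φ)·1 = 19.3
φ = (36.10 − 19.3/1) / 2 = 8.40 mm/h.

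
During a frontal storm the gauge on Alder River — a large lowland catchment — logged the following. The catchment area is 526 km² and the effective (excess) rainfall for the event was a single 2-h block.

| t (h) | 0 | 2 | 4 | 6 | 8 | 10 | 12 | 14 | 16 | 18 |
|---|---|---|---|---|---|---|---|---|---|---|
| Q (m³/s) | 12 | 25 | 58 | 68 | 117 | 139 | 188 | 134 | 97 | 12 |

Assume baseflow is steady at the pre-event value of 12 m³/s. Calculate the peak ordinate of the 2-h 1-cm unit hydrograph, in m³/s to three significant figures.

Direct runoff: 0.0, 13.0, 46.0, 56.0, 105.0, 127.0, 176.0, 122.0, 85.0, 0.0 m³/s; ΣQ_DR = 730.0 m³/s, peak = 176.0 m³/s.
Runoff depth d = ΣQ_DR·Δt / A = 730.0 × 7200 / (526 km²) = 9.992 mm.
The 1-cm UH is the DRH scaled by (10 mm)/d, so U_p = 176.0 × 10/9.992 = 176 m³/s.

U_p ≈ 176 m³/s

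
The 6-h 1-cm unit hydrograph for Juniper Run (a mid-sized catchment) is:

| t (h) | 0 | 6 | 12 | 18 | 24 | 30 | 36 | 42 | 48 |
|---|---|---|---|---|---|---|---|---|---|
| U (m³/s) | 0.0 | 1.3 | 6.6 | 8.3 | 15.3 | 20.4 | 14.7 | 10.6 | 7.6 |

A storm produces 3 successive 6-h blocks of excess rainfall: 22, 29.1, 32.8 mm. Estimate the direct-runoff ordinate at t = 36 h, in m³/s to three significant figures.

By discrete convolution, Q_j = Σ (P_i / 10 mm) · U_{j−i}.
At t = 36 h (j=6): Q = (22/10)·14.7 + (29.1/10)·20.4 + (32.8/10)·15.3 = 142 m³/s.

Q ≈ 142 m³/s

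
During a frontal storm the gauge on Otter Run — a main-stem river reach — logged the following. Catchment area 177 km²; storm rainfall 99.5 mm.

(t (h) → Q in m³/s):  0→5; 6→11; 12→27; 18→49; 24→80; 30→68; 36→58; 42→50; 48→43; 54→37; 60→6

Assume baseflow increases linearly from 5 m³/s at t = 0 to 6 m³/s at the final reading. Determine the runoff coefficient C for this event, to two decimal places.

ΣQ_DR = 373.5 m³/s; V = ΣQ_DR·Δt = 8.068 × 10^6 m³.
Runoff depth d = V / A = 45.58 mm.
C = d / P = 45.58 / 99.5 = 0.46.

C ≈ 0.46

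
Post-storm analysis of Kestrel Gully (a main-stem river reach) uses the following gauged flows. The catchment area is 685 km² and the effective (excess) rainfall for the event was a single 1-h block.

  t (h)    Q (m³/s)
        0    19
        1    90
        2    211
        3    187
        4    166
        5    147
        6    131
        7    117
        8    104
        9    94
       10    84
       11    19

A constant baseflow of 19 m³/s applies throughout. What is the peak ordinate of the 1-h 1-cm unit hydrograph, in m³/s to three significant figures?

U_p ≈ 320 m³/s

Direct runoff: 0.0, 71.0, 192.0, 168.0, 147.0, 128.0, 112.0, 98.0, 85.0, 75.0, 65.0, 0.0 m³/s; ΣQ_DR = 1141 m³/s, peak = 192.0 m³/s.
Runoff depth d = ΣQ_DR·Δt / A = 1141 × 3600 / (685 km²) = 5.996 mm.
The 1-cm UH is the DRH scaled by (10 mm)/d, so U_p = 192.0 × 10/5.996 = 320 m³/s.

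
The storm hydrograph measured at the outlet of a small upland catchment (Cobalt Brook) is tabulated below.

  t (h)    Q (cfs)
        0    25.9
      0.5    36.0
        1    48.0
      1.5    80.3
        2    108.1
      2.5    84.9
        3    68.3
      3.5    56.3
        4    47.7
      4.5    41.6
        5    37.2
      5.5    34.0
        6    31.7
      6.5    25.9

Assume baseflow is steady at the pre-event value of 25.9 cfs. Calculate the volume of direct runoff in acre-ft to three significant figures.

Direct-runoff ordinates (Q − Q_b): 0.0, 10.1, 22.1, 54.4, 82.2, 59.0, 42.4, 30.4, 21.8, 15.7, 11.3, 8.1, 5.8, 0.0 cfs.
ΣQ_DR = 363.3 cfs.
With Δt = 0.5 h = 1800 s, V = ΣQ_DR · Δt = 363.3 × 1800 = 6.54 × 10^5 ft³ = 15.0 acre-ft.

V ≈ 15.0 acre-ft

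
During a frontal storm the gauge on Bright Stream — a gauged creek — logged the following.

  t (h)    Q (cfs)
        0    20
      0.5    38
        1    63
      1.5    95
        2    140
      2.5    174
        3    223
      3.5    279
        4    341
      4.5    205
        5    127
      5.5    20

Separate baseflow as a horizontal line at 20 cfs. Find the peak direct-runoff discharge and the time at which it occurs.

Subtracting baseflow gives direct-runoff ordinates: 0.0, 18.0, 43.0, 75.0, 120.0, 154.0, 203.0, 259.0, 321.0, 185.0, 107.0, 0.0 cfs.
The maximum is 321.0 cfs, occurring at the reading for t = 4 h.

Q_p = 321.0 cfs at t = 4 h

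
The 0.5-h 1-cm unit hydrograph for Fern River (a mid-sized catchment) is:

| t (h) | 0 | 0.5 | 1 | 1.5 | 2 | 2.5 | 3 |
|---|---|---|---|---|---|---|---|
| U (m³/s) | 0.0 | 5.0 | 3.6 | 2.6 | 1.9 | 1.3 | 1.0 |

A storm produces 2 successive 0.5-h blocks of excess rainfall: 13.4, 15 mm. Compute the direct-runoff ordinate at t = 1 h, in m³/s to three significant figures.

By discrete convolution, Q_j = Σ (P_i / 10 mm) · U_{j−i}.
At t = 1 h (j=2): Q = (13.4/10)·3.6 + (15/10)·5.0 = 12.3 m³/s.

Q ≈ 12.3 m³/s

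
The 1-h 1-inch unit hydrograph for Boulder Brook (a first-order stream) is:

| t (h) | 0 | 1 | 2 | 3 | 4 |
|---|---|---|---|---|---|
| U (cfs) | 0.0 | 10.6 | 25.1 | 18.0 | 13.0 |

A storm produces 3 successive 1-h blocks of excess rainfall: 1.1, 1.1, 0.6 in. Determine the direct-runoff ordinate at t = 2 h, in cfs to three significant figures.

By discrete convolution, Q_j = Σ (P_i / 1 in) · U_{j−i}.
At t = 2 h (j=2): Q = (1.1/1)·25.1 + (1.1/1)·10.6 + (0.6/1)·0.0 = 39.3 cfs.

Q ≈ 39.3 cfs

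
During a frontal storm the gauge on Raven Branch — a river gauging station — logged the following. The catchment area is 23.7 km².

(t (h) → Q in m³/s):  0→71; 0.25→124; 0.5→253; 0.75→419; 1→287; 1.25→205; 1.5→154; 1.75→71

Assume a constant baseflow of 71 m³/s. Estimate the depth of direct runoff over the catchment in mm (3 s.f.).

d ≈ 38.6 mm

Direct runoff: 0.0, 53.0, 182.0, 348.0, 216.0, 134.0, 83.0, 0.0 m³/s; ΣQ_DR = 1016 m³/s.
V = ΣQ_DR · Δt = 1016 × 900 s = 9.144 × 10^5 m³.
Over A = 23.7 km², depth = V / A = 38.6 mm.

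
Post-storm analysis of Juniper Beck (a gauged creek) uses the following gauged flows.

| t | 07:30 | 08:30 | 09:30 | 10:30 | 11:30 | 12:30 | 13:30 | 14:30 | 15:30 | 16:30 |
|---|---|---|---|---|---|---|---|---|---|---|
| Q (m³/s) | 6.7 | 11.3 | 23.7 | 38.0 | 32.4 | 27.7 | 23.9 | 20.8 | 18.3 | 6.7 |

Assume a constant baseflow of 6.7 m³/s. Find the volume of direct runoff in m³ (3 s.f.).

V ≈ 5.13 × 10^5 m³

Direct-runoff ordinates (Q − Q_b): 0.0, 4.6, 17.0, 31.3, 25.7, 21.0, 17.2, 14.1, 11.6, 0.0 m³/s.
ΣQ_DR = 142.5 m³/s.
With Δt = 1 h = 3600 s, V = ΣQ_DR · Δt = 142.5 × 3600 = 5.13 × 10^5 m³.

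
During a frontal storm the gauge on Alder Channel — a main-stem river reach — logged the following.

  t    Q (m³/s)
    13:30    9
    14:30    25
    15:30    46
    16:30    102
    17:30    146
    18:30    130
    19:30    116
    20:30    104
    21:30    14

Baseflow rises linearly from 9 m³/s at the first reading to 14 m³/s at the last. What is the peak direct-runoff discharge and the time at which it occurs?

Q_p = 134.50 m³/s at t = 17:30

Subtracting baseflow gives direct-runoff ordinates: 0.00, 15.38, 35.75, 91.12, 134.50, 117.88, 103.25, 90.62, 0.00 m³/s.
The maximum is 134.50 m³/s, occurring at the reading for t = 17:30.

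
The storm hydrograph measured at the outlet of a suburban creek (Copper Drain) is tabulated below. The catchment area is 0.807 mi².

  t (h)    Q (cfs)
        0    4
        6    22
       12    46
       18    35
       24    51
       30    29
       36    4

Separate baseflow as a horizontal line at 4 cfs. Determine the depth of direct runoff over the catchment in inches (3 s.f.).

d ≈ 1.88 in

Direct runoff: 0.0, 18.0, 42.0, 31.0, 47.0, 25.0, 0.0 cfs; ΣQ_DR = 163.0 cfs.
V = ΣQ_DR · Δt = 163.0 × 21600 s = 3.521 × 10^6 ft³.
Over A = 0.807 mi², depth = V / A = 1.88 in.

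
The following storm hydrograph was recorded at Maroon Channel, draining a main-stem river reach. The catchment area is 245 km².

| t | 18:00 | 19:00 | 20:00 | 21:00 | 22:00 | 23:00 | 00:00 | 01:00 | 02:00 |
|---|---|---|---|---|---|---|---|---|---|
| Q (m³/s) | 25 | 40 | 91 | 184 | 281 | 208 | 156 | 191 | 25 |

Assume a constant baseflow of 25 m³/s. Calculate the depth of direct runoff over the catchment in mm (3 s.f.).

d ≈ 14.3 mm

Direct runoff: 0.0, 15.0, 66.0, 159.0, 256.0, 183.0, 131.0, 166.0, 0.0 m³/s; ΣQ_DR = 976.0 m³/s.
V = ΣQ_DR · Δt = 976.0 × 3600 s = 3.514 × 10^6 m³.
Over A = 245 km², depth = V / A = 14.3 mm.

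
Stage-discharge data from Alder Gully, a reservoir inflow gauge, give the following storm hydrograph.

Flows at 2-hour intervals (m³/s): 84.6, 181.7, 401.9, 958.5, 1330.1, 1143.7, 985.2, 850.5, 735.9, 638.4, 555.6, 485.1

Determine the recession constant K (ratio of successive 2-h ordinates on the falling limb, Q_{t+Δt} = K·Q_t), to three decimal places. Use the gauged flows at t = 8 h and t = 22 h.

K ≈ 0.866

Using the recession-limb readings at t = 8 h and t = 22 h: Q falls from 1330.1 to 485.1 m³/s over 7 intervals.
K = (Q₂/Q₁)^(1/7) = (485.1/1330.1)^(1/7) = 0.866.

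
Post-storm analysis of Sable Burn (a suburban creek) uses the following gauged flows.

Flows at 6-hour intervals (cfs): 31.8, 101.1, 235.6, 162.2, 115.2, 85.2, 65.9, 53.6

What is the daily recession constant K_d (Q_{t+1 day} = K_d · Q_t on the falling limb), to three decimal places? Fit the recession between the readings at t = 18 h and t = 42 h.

K_d ≈ 0.330

Between t = 18 h and t = 42 h the flow falls from 162.2 to 53.6 cfs over 4×6 h = 24 h.
Per-interval ratio K = (53.6/162.2)^(1/4) = 0.7582; K_d = K^(24/6) = 0.330.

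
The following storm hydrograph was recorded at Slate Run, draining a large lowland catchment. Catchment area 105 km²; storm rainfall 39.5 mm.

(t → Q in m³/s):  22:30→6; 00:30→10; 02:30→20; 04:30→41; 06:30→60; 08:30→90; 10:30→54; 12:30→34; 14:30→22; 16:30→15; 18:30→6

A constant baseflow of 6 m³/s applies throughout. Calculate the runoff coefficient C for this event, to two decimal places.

ΣQ_DR = 292.0 m³/s; V = ΣQ_DR·Δt = 2.102 × 10^6 m³.
Runoff depth d = V / A = 20.02 mm.
C = d / P = 20.02 / 39.5 = 0.51.

C ≈ 0.51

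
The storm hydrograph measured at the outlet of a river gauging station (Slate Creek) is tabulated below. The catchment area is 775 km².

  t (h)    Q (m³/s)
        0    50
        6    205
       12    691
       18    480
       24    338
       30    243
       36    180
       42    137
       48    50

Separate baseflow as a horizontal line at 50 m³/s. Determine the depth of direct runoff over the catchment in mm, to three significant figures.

d ≈ 53.6 mm

Direct runoff: 0.0, 155.0, 641.0, 430.0, 288.0, 193.0, 130.0, 87.0, 0.0 m³/s; ΣQ_DR = 1924 m³/s.
V = ΣQ_DR · Δt = 1924 × 21600 s = 4.156 × 10^7 m³.
Over A = 775 km², depth = V / A = 53.6 mm.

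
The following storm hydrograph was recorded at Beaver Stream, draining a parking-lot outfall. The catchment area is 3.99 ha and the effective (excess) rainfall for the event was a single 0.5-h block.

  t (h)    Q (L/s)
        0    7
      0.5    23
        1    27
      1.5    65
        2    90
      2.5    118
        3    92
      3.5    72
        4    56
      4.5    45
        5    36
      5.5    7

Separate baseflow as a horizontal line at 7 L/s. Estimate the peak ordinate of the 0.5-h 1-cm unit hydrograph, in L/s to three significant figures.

U_p ≈ 44.4 L/s

Direct runoff: 0.0, 16.0, 20.0, 58.0, 83.0, 111.0, 85.0, 65.0, 49.0, 38.0, 29.0, 0.0 L/s; ΣQ_DR = 554.0 L/s, peak = 111.0 L/s.
Runoff depth d = ΣQ_DR·Δt / A = 554.0 × 1800 / (3.99 ha) = 24.99 mm.
The 1-cm UH is the DRH scaled by (10 mm)/d, so U_p = 111.0 × 10/24.99 = 44.4 L/s.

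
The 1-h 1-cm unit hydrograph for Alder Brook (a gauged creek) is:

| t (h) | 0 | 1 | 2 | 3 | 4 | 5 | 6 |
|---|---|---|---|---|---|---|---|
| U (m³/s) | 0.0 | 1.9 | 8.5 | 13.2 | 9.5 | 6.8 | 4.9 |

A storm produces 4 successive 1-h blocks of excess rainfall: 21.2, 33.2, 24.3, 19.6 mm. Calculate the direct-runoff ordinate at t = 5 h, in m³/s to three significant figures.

By discrete convolution, Q_j = Σ (P_i / 10 mm) · U_{j−i}.
At t = 5 h (j=5): Q = (21.2/10)·6.8 + (33.2/10)·9.5 + (24.3/10)·13.2 + (19.6/10)·8.5 = 94.7 m³/s.

Q ≈ 94.7 m³/s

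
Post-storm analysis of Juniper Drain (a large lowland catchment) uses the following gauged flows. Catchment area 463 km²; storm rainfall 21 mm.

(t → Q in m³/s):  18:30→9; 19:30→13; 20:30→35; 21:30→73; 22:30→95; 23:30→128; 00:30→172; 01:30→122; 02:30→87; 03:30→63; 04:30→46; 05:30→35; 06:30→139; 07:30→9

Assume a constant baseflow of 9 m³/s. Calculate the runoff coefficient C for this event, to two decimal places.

C ≈ 0.33

ΣQ_DR = 900.0 m³/s; V = ΣQ_DR·Δt = 3.240 × 10^6 m³.
Runoff depth d = V / A = 6.998 mm.
C = d / P = 6.998 / 21 = 0.33.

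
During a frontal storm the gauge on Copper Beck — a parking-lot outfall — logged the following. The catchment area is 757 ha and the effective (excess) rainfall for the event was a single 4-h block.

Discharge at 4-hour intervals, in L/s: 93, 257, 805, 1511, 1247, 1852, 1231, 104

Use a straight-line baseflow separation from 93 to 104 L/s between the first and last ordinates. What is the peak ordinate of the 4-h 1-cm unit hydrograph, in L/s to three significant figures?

Direct runoff: 0.00, 162.43, 708.86, 1413.29, 1147.71, 1751.14, 1128.57, 0.00 L/s; ΣQ_DR = 6312 L/s, peak = 1751.14 L/s.
Runoff depth d = ΣQ_DR·Δt / A = 6312 × 14400 / (757 ha) = 12.01 mm.
The 1-cm UH is the DRH scaled by (10 mm)/d, so U_p = 1751.14 × 10/12.01 = 1460 L/s.

U_p ≈ 1460 L/s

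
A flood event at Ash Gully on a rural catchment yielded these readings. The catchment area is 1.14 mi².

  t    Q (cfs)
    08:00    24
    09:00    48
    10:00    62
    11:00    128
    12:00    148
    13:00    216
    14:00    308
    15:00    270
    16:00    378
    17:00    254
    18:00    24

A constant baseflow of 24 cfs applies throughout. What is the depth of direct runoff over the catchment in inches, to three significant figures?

d ≈ 2.17 in

Direct runoff: 0.0, 24.0, 38.0, 104.0, 124.0, 192.0, 284.0, 246.0, 354.0, 230.0, 0.0 cfs; ΣQ_DR = 1596 cfs.
V = ΣQ_DR · Δt = 1596 × 3600 s = 5.746 × 10^6 ft³.
Over A = 1.14 mi², depth = V / A = 2.17 in.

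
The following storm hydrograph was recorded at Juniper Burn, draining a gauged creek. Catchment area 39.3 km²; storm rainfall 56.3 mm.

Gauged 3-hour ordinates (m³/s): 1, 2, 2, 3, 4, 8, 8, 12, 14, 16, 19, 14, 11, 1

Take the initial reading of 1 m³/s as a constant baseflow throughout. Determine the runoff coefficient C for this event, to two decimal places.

C ≈ 0.49

ΣQ_DR = 101.0 m³/s; V = ΣQ_DR·Δt = 1.091 × 10^6 m³.
Runoff depth d = V / A = 27.76 mm.
C = d / P = 27.76 / 56.3 = 0.49.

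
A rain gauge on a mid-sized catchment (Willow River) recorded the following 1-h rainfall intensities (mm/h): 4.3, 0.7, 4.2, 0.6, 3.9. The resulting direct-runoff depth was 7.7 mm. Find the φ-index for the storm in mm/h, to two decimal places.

φ ≈ 1.57 mm/h

Only the 3 blocks with intensity above φ contribute runoff: 4.3, 4.2, 3.9 mm/h.
Σ(I−φ)·Δt = d  ⇒  (4.3+4.2+3.9 − 3φ)·1 = 7.7
φ = (12.40 − 7.7/1) / 3 = 1.57 mm/h.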